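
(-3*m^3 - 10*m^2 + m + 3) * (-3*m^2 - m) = 9*m^5 + 33*m^4 + 7*m^3 - 10*m^2 - 3*m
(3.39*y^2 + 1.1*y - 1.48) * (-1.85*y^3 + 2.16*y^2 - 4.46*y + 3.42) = -6.2715*y^5 + 5.2874*y^4 - 10.0054*y^3 + 3.491*y^2 + 10.3628*y - 5.0616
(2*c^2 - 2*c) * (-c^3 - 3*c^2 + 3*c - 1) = -2*c^5 - 4*c^4 + 12*c^3 - 8*c^2 + 2*c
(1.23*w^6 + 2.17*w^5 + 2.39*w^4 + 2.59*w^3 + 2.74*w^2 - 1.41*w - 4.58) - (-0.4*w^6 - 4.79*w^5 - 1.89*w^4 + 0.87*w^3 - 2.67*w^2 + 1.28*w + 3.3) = 1.63*w^6 + 6.96*w^5 + 4.28*w^4 + 1.72*w^3 + 5.41*w^2 - 2.69*w - 7.88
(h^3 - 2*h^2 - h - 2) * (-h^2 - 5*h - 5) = -h^5 - 3*h^4 + 6*h^3 + 17*h^2 + 15*h + 10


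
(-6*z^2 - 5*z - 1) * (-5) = 30*z^2 + 25*z + 5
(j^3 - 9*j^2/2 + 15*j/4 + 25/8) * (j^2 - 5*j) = j^5 - 19*j^4/2 + 105*j^3/4 - 125*j^2/8 - 125*j/8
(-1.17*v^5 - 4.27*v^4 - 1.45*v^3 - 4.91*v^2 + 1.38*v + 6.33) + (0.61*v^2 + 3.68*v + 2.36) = -1.17*v^5 - 4.27*v^4 - 1.45*v^3 - 4.3*v^2 + 5.06*v + 8.69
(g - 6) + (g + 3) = 2*g - 3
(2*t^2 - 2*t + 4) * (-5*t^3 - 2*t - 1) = -10*t^5 + 10*t^4 - 24*t^3 + 2*t^2 - 6*t - 4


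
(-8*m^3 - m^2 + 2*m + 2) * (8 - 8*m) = 64*m^4 - 56*m^3 - 24*m^2 + 16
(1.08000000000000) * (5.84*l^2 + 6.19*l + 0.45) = 6.3072*l^2 + 6.6852*l + 0.486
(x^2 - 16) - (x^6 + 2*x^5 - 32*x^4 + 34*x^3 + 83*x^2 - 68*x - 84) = -x^6 - 2*x^5 + 32*x^4 - 34*x^3 - 82*x^2 + 68*x + 68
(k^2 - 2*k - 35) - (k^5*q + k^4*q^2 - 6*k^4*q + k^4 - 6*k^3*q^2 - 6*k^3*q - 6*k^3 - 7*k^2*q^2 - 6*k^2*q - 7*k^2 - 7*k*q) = -k^5*q - k^4*q^2 + 6*k^4*q - k^4 + 6*k^3*q^2 + 6*k^3*q + 6*k^3 + 7*k^2*q^2 + 6*k^2*q + 8*k^2 + 7*k*q - 2*k - 35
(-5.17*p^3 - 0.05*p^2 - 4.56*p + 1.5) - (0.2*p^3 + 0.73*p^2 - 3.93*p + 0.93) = -5.37*p^3 - 0.78*p^2 - 0.629999999999999*p + 0.57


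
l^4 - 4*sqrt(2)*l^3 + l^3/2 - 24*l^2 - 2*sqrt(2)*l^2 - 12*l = l*(l + 1/2)*(l - 6*sqrt(2))*(l + 2*sqrt(2))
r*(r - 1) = r^2 - r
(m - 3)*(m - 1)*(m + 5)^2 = m^4 + 6*m^3 - 12*m^2 - 70*m + 75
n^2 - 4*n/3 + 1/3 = (n - 1)*(n - 1/3)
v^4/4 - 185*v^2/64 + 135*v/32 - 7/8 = (v/4 + 1)*(v - 2)*(v - 7/4)*(v - 1/4)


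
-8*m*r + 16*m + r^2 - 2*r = (-8*m + r)*(r - 2)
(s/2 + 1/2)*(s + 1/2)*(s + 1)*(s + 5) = s^4/2 + 15*s^3/4 + 29*s^2/4 + 21*s/4 + 5/4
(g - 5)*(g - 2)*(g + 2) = g^3 - 5*g^2 - 4*g + 20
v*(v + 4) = v^2 + 4*v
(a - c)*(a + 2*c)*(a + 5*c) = a^3 + 6*a^2*c + 3*a*c^2 - 10*c^3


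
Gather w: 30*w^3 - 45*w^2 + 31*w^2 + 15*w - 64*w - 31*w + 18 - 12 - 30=30*w^3 - 14*w^2 - 80*w - 24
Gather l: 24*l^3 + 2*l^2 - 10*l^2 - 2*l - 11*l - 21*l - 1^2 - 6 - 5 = 24*l^3 - 8*l^2 - 34*l - 12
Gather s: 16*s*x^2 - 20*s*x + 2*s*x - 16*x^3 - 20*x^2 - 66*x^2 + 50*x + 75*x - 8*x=s*(16*x^2 - 18*x) - 16*x^3 - 86*x^2 + 117*x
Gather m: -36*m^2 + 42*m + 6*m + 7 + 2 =-36*m^2 + 48*m + 9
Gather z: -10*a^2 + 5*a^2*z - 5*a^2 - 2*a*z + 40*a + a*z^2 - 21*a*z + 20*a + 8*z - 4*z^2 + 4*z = -15*a^2 + 60*a + z^2*(a - 4) + z*(5*a^2 - 23*a + 12)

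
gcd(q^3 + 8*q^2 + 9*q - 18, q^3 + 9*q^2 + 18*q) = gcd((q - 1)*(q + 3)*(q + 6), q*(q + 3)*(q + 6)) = q^2 + 9*q + 18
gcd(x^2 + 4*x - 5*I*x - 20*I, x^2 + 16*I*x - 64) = 1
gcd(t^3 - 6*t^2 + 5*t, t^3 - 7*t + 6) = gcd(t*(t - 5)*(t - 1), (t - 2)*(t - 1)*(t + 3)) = t - 1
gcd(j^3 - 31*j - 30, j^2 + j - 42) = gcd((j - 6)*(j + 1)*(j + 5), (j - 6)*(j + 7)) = j - 6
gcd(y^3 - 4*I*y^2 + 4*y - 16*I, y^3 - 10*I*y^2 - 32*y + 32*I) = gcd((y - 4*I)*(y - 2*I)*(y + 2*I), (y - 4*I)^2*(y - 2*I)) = y^2 - 6*I*y - 8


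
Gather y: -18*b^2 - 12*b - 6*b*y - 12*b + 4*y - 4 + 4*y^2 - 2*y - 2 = -18*b^2 - 24*b + 4*y^2 + y*(2 - 6*b) - 6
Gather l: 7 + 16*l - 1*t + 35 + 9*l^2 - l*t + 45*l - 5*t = 9*l^2 + l*(61 - t) - 6*t + 42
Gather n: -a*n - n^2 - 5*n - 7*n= -n^2 + n*(-a - 12)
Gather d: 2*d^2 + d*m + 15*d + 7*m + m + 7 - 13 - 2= 2*d^2 + d*(m + 15) + 8*m - 8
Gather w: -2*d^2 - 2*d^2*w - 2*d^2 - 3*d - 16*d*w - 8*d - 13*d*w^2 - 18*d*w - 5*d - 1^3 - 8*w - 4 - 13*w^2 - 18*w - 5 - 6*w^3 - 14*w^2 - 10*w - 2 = -4*d^2 - 16*d - 6*w^3 + w^2*(-13*d - 27) + w*(-2*d^2 - 34*d - 36) - 12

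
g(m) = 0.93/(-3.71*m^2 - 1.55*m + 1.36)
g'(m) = 0.93*(7.42*m + 1.55)/(-3.71*m^2 - 1.55*m + 1.36)^2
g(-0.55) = 0.85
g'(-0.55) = -1.98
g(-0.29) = 0.62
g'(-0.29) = -0.25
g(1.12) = -0.18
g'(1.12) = 0.36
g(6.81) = -0.01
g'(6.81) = 0.00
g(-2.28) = -0.06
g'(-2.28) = -0.07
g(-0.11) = 0.63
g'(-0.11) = 0.31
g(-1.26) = -0.36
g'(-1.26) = -1.09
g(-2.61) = -0.05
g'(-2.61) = -0.04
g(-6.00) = -0.01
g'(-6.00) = -0.00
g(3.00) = -0.03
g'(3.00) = 0.02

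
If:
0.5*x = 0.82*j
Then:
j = 0.609756097560976*x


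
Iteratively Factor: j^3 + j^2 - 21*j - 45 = (j + 3)*(j^2 - 2*j - 15) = (j + 3)^2*(j - 5)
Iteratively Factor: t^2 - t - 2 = (t + 1)*(t - 2)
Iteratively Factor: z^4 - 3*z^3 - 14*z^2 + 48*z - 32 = (z - 2)*(z^3 - z^2 - 16*z + 16) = (z - 2)*(z + 4)*(z^2 - 5*z + 4) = (z - 2)*(z - 1)*(z + 4)*(z - 4)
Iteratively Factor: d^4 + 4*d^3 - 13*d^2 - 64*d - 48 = (d - 4)*(d^3 + 8*d^2 + 19*d + 12) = (d - 4)*(d + 3)*(d^2 + 5*d + 4) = (d - 4)*(d + 3)*(d + 4)*(d + 1)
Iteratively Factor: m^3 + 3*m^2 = (m)*(m^2 + 3*m) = m^2*(m + 3)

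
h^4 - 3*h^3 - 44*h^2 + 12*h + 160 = (h - 8)*(h - 2)*(h + 2)*(h + 5)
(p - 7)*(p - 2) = p^2 - 9*p + 14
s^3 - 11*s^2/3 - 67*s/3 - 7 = (s - 7)*(s + 1/3)*(s + 3)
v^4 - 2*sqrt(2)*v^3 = v^3*(v - 2*sqrt(2))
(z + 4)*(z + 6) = z^2 + 10*z + 24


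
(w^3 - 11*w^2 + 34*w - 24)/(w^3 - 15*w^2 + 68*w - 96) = (w^2 - 7*w + 6)/(w^2 - 11*w + 24)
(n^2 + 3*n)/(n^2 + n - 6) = n/(n - 2)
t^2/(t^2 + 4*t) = t/(t + 4)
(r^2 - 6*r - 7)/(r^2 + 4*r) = (r^2 - 6*r - 7)/(r*(r + 4))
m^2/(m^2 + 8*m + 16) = m^2/(m^2 + 8*m + 16)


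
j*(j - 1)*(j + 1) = j^3 - j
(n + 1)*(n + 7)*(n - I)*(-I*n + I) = -I*n^4 - n^3 - 7*I*n^3 - 7*n^2 + I*n^2 + n + 7*I*n + 7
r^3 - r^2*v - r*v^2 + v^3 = (r - v)^2*(r + v)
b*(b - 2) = b^2 - 2*b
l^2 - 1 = (l - 1)*(l + 1)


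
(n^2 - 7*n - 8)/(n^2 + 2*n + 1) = (n - 8)/(n + 1)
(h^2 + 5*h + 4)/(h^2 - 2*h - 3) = (h + 4)/(h - 3)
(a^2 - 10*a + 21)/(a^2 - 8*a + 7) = (a - 3)/(a - 1)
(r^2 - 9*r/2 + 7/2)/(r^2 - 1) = (r - 7/2)/(r + 1)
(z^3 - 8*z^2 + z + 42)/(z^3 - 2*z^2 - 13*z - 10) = (z^2 - 10*z + 21)/(z^2 - 4*z - 5)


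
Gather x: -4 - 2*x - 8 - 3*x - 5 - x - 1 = -6*x - 18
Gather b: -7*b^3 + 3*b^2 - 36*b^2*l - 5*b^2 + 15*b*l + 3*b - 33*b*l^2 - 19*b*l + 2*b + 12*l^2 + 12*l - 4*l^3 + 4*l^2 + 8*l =-7*b^3 + b^2*(-36*l - 2) + b*(-33*l^2 - 4*l + 5) - 4*l^3 + 16*l^2 + 20*l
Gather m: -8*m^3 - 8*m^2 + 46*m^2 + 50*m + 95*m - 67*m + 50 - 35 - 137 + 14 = -8*m^3 + 38*m^2 + 78*m - 108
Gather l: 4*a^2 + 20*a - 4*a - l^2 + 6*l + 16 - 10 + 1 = 4*a^2 + 16*a - l^2 + 6*l + 7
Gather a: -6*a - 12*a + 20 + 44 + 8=72 - 18*a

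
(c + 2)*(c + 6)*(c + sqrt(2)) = c^3 + sqrt(2)*c^2 + 8*c^2 + 8*sqrt(2)*c + 12*c + 12*sqrt(2)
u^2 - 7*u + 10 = (u - 5)*(u - 2)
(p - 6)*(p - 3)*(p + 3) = p^3 - 6*p^2 - 9*p + 54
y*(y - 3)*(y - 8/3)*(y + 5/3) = y^4 - 4*y^3 - 13*y^2/9 + 40*y/3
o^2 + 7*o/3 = o*(o + 7/3)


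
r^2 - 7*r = r*(r - 7)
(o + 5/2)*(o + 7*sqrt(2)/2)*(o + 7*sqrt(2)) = o^3 + 5*o^2/2 + 21*sqrt(2)*o^2/2 + 105*sqrt(2)*o/4 + 49*o + 245/2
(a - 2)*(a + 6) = a^2 + 4*a - 12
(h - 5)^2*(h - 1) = h^3 - 11*h^2 + 35*h - 25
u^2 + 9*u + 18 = (u + 3)*(u + 6)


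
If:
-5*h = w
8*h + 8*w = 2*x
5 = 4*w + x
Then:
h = -5/36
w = 25/36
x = 20/9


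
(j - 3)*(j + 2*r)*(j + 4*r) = j^3 + 6*j^2*r - 3*j^2 + 8*j*r^2 - 18*j*r - 24*r^2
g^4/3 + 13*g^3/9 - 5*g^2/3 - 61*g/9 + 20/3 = (g/3 + 1)*(g - 5/3)*(g - 1)*(g + 4)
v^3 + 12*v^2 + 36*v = v*(v + 6)^2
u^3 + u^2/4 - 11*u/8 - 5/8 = (u - 5/4)*(u + 1/2)*(u + 1)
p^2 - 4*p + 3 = (p - 3)*(p - 1)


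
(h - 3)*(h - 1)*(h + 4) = h^3 - 13*h + 12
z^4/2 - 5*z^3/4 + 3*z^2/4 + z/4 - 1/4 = (z/2 + 1/4)*(z - 1)^3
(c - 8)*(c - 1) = c^2 - 9*c + 8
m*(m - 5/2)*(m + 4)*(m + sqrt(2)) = m^4 + sqrt(2)*m^3 + 3*m^3/2 - 10*m^2 + 3*sqrt(2)*m^2/2 - 10*sqrt(2)*m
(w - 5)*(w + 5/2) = w^2 - 5*w/2 - 25/2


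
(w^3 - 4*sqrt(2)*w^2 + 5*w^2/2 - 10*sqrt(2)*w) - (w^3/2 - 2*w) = w^3/2 - 4*sqrt(2)*w^2 + 5*w^2/2 - 10*sqrt(2)*w + 2*w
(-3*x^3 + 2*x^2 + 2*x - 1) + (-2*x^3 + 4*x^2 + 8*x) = -5*x^3 + 6*x^2 + 10*x - 1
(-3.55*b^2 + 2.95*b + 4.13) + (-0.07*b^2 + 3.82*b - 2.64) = -3.62*b^2 + 6.77*b + 1.49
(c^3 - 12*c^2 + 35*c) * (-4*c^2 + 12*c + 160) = -4*c^5 + 60*c^4 - 124*c^3 - 1500*c^2 + 5600*c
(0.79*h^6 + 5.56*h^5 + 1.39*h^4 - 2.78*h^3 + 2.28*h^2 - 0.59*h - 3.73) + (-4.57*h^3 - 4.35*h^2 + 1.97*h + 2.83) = 0.79*h^6 + 5.56*h^5 + 1.39*h^4 - 7.35*h^3 - 2.07*h^2 + 1.38*h - 0.9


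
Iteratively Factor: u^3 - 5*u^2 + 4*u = (u - 1)*(u^2 - 4*u) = u*(u - 1)*(u - 4)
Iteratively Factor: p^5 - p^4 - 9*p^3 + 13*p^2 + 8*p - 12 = (p - 1)*(p^4 - 9*p^2 + 4*p + 12) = (p - 1)*(p + 3)*(p^3 - 3*p^2 + 4) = (p - 2)*(p - 1)*(p + 3)*(p^2 - p - 2) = (p - 2)^2*(p - 1)*(p + 3)*(p + 1)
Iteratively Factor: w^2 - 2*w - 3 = (w + 1)*(w - 3)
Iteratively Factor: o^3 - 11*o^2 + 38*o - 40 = (o - 2)*(o^2 - 9*o + 20) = (o - 5)*(o - 2)*(o - 4)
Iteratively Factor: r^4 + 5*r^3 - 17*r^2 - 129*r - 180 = (r + 4)*(r^3 + r^2 - 21*r - 45) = (r - 5)*(r + 4)*(r^2 + 6*r + 9) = (r - 5)*(r + 3)*(r + 4)*(r + 3)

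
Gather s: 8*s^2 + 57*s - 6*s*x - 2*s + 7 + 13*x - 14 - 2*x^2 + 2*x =8*s^2 + s*(55 - 6*x) - 2*x^2 + 15*x - 7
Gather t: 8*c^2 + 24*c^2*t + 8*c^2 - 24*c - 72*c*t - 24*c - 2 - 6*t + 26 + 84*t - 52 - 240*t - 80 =16*c^2 - 48*c + t*(24*c^2 - 72*c - 162) - 108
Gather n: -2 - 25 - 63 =-90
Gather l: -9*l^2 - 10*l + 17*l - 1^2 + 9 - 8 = -9*l^2 + 7*l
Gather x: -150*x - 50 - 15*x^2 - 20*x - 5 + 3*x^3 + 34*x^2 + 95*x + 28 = 3*x^3 + 19*x^2 - 75*x - 27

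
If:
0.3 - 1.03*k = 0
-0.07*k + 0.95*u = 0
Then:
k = 0.29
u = 0.02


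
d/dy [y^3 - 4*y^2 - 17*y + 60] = 3*y^2 - 8*y - 17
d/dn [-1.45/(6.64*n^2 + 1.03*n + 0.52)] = (19.256*n + 1.4935)/(6.64*n^2 + 1.03*n + 0.52)^2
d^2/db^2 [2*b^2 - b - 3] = 4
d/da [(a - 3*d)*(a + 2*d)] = 2*a - d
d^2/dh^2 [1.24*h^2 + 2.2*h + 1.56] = 2.48000000000000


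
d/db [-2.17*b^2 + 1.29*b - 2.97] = 1.29 - 4.34*b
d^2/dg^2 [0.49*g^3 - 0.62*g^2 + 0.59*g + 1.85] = 2.94*g - 1.24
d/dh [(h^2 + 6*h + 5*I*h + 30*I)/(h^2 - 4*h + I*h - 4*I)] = (h^2*(-10 - 4*I) - 68*I*h + 50 + 96*I)/(h^4 + h^3*(-8 + 2*I) + h^2*(15 - 16*I) + h*(8 + 32*I) - 16)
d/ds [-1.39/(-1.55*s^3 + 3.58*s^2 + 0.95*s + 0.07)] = (-6.4635*s^2 + 9.9524*s + 1.3205)/(-1.55*s^3 + 3.58*s^2 + 0.95*s + 0.07)^2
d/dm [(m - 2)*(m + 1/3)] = 2*m - 5/3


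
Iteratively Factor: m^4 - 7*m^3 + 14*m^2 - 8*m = (m - 2)*(m^3 - 5*m^2 + 4*m) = (m - 2)*(m - 1)*(m^2 - 4*m) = (m - 4)*(m - 2)*(m - 1)*(m)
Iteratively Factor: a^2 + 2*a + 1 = (a + 1)*(a + 1)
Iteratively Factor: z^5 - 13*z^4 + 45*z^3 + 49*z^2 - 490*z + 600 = (z + 3)*(z^4 - 16*z^3 + 93*z^2 - 230*z + 200) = (z - 2)*(z + 3)*(z^3 - 14*z^2 + 65*z - 100) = (z - 5)*(z - 2)*(z + 3)*(z^2 - 9*z + 20) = (z - 5)*(z - 4)*(z - 2)*(z + 3)*(z - 5)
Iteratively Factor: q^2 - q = (q - 1)*(q)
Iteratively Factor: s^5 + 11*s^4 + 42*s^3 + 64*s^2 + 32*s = (s + 4)*(s^4 + 7*s^3 + 14*s^2 + 8*s) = (s + 4)^2*(s^3 + 3*s^2 + 2*s) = (s + 1)*(s + 4)^2*(s^2 + 2*s) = s*(s + 1)*(s + 4)^2*(s + 2)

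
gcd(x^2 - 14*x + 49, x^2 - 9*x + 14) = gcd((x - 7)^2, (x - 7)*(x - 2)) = x - 7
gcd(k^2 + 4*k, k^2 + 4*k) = k^2 + 4*k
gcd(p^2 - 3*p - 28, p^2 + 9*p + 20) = p + 4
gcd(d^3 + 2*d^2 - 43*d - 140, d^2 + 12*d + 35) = d + 5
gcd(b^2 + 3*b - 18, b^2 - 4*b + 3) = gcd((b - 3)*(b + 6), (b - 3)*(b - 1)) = b - 3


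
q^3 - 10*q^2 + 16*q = q*(q - 8)*(q - 2)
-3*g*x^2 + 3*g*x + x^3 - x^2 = x*(-3*g + x)*(x - 1)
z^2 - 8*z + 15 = (z - 5)*(z - 3)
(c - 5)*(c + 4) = c^2 - c - 20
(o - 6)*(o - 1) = o^2 - 7*o + 6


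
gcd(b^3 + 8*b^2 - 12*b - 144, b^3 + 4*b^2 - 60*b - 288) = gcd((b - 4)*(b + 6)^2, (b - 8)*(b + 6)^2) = b^2 + 12*b + 36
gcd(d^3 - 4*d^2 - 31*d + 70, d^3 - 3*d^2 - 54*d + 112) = d - 2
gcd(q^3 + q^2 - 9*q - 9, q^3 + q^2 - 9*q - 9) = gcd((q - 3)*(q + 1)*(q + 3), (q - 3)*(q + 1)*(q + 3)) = q^3 + q^2 - 9*q - 9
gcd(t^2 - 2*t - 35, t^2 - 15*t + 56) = t - 7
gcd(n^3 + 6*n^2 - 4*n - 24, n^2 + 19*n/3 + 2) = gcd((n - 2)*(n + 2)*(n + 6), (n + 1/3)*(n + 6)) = n + 6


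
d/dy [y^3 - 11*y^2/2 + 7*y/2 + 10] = 3*y^2 - 11*y + 7/2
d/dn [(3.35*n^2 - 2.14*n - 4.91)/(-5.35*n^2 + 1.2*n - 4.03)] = (-7.429*n^2 - 79.538*n + 14.5162)/(28.6225*n^4 - 12.84*n^3 + 44.561*n^2 - 9.672*n + 16.2409)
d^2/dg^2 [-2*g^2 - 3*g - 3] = -4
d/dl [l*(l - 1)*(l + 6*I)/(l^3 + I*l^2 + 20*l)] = (l^2*(1 - 5*I) + l*(40 + 12*I) - 26 + 120*I)/(l^4 + 2*I*l^3 + 39*l^2 + 40*I*l + 400)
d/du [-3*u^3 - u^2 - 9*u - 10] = -9*u^2 - 2*u - 9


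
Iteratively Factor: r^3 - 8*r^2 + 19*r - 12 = (r - 1)*(r^2 - 7*r + 12) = (r - 3)*(r - 1)*(r - 4)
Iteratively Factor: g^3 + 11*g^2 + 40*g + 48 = (g + 3)*(g^2 + 8*g + 16) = (g + 3)*(g + 4)*(g + 4)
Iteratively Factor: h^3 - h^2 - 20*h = (h + 4)*(h^2 - 5*h) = (h - 5)*(h + 4)*(h)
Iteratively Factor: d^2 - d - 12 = (d - 4)*(d + 3)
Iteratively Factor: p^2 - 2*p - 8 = (p - 4)*(p + 2)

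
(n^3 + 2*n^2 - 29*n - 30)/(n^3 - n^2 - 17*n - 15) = (n + 6)/(n + 3)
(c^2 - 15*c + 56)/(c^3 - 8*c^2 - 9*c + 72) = (c - 7)/(c^2 - 9)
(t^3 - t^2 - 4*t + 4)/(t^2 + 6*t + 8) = (t^2 - 3*t + 2)/(t + 4)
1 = 1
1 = 1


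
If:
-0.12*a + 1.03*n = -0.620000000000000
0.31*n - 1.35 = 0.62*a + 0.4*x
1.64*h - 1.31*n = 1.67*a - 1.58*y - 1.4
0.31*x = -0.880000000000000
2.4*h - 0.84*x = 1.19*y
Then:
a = -0.69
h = -1.37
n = -0.68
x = -2.84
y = -0.76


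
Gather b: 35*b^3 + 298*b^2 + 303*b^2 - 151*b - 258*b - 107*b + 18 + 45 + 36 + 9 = 35*b^3 + 601*b^2 - 516*b + 108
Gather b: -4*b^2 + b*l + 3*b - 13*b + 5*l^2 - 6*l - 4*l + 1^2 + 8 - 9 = -4*b^2 + b*(l - 10) + 5*l^2 - 10*l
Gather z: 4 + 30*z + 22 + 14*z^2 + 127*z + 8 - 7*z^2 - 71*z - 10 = 7*z^2 + 86*z + 24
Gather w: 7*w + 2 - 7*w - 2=0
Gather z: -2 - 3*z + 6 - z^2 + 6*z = -z^2 + 3*z + 4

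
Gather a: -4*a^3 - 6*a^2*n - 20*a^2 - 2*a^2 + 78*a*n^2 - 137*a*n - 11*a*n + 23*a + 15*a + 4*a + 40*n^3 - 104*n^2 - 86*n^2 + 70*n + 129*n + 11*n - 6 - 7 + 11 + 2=-4*a^3 + a^2*(-6*n - 22) + a*(78*n^2 - 148*n + 42) + 40*n^3 - 190*n^2 + 210*n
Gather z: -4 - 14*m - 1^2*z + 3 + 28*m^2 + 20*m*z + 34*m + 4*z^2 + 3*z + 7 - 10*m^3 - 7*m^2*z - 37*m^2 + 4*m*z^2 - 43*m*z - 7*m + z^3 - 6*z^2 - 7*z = -10*m^3 - 9*m^2 + 13*m + z^3 + z^2*(4*m - 2) + z*(-7*m^2 - 23*m - 5) + 6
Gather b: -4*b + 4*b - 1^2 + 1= 0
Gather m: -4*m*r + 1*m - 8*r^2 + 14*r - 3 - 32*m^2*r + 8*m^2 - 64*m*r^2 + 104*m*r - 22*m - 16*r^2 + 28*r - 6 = m^2*(8 - 32*r) + m*(-64*r^2 + 100*r - 21) - 24*r^2 + 42*r - 9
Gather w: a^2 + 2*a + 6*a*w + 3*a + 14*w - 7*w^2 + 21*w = a^2 + 5*a - 7*w^2 + w*(6*a + 35)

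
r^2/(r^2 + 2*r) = r/(r + 2)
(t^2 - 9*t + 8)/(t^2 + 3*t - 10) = (t^2 - 9*t + 8)/(t^2 + 3*t - 10)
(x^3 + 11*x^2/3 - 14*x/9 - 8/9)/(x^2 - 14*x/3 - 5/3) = (3*x^2 + 10*x - 8)/(3*(x - 5))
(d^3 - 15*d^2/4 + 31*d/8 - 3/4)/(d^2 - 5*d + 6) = (8*d^2 - 14*d + 3)/(8*(d - 3))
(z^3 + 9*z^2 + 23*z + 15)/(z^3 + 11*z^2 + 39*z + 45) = (z + 1)/(z + 3)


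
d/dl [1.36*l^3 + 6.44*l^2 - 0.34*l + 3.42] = 4.08*l^2 + 12.88*l - 0.34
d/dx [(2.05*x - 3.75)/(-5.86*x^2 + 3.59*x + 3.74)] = (12.013*x^2 - 43.95*x + 21.1295)/(34.3396*x^4 - 42.0748*x^3 - 30.9447*x^2 + 26.8532*x + 13.9876)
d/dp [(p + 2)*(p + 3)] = 2*p + 5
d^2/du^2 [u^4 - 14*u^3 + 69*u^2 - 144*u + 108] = 12*u^2 - 84*u + 138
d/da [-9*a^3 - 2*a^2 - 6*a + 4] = -27*a^2 - 4*a - 6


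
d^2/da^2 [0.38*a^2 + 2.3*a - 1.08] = 0.760000000000000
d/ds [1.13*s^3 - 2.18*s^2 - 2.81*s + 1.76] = 3.39*s^2 - 4.36*s - 2.81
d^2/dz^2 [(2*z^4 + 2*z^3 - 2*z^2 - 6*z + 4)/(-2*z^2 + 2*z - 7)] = 4*(-4*z^6 + 12*z^5 - 54*z^4 + 138*z^3 - 318*z^2 - 249*z + 111)/(8*z^6 - 24*z^5 + 108*z^4 - 176*z^3 + 378*z^2 - 294*z + 343)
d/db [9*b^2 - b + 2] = 18*b - 1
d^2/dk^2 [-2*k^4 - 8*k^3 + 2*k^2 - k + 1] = -24*k^2 - 48*k + 4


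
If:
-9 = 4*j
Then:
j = -9/4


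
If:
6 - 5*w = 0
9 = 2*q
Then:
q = 9/2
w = 6/5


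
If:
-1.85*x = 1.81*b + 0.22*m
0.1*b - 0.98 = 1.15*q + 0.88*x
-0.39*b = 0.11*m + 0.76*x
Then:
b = -0.320388349514563*x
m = -5.77316857899382*x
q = -0.793077247783875*x - 0.852173913043478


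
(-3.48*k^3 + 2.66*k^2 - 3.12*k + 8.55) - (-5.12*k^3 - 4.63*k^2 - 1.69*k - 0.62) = 1.64*k^3 + 7.29*k^2 - 1.43*k + 9.17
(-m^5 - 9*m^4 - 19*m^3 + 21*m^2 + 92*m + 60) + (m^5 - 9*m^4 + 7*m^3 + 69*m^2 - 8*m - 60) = -18*m^4 - 12*m^3 + 90*m^2 + 84*m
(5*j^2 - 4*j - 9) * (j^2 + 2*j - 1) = 5*j^4 + 6*j^3 - 22*j^2 - 14*j + 9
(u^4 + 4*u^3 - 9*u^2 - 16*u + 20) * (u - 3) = u^5 + u^4 - 21*u^3 + 11*u^2 + 68*u - 60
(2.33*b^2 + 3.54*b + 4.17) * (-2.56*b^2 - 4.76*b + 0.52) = -5.9648*b^4 - 20.1532*b^3 - 26.314*b^2 - 18.0084*b + 2.1684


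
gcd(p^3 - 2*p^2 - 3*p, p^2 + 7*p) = p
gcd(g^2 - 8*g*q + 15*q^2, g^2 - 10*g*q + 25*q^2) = -g + 5*q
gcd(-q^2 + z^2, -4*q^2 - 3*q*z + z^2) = q + z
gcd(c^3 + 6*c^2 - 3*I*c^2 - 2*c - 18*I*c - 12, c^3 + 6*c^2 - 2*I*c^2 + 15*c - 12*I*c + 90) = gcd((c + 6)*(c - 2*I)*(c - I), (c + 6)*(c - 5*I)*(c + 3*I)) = c + 6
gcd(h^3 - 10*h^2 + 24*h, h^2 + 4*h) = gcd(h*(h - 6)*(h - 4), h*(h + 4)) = h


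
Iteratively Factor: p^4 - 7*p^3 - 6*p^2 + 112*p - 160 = (p + 4)*(p^3 - 11*p^2 + 38*p - 40) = (p - 2)*(p + 4)*(p^2 - 9*p + 20) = (p - 4)*(p - 2)*(p + 4)*(p - 5)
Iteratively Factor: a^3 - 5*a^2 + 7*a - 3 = (a - 1)*(a^2 - 4*a + 3) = (a - 3)*(a - 1)*(a - 1)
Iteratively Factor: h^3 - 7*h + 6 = (h - 2)*(h^2 + 2*h - 3) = (h - 2)*(h + 3)*(h - 1)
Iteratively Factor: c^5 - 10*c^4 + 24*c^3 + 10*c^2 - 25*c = (c + 1)*(c^4 - 11*c^3 + 35*c^2 - 25*c) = (c - 5)*(c + 1)*(c^3 - 6*c^2 + 5*c) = c*(c - 5)*(c + 1)*(c^2 - 6*c + 5) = c*(c - 5)^2*(c + 1)*(c - 1)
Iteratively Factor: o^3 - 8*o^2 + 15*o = (o - 5)*(o^2 - 3*o) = (o - 5)*(o - 3)*(o)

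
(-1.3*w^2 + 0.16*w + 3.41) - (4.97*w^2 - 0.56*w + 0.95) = -6.27*w^2 + 0.72*w + 2.46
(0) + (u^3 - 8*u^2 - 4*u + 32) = u^3 - 8*u^2 - 4*u + 32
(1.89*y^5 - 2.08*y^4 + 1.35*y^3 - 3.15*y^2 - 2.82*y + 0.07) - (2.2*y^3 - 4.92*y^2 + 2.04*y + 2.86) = 1.89*y^5 - 2.08*y^4 - 0.85*y^3 + 1.77*y^2 - 4.86*y - 2.79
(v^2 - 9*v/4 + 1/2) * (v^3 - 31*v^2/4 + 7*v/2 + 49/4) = v^5 - 10*v^4 + 343*v^3/16 + v^2/2 - 413*v/16 + 49/8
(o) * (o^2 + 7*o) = o^3 + 7*o^2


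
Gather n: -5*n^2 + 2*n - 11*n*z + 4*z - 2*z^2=-5*n^2 + n*(2 - 11*z) - 2*z^2 + 4*z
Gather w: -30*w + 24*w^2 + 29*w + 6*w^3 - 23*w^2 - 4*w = 6*w^3 + w^2 - 5*w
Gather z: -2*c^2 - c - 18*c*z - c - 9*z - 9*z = -2*c^2 - 2*c + z*(-18*c - 18)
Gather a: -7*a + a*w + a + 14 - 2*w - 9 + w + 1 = a*(w - 6) - w + 6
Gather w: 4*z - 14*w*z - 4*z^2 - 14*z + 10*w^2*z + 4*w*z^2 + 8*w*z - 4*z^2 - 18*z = 10*w^2*z + w*(4*z^2 - 6*z) - 8*z^2 - 28*z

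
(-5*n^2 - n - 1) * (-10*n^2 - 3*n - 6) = 50*n^4 + 25*n^3 + 43*n^2 + 9*n + 6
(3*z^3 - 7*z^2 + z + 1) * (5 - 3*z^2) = -9*z^5 + 21*z^4 + 12*z^3 - 38*z^2 + 5*z + 5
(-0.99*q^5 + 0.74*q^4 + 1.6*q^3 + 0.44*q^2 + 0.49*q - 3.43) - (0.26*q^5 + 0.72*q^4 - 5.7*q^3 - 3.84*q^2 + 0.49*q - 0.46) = -1.25*q^5 + 0.02*q^4 + 7.3*q^3 + 4.28*q^2 - 2.97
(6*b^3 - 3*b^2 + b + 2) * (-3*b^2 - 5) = -18*b^5 + 9*b^4 - 33*b^3 + 9*b^2 - 5*b - 10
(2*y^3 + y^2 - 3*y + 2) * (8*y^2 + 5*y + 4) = 16*y^5 + 18*y^4 - 11*y^3 + 5*y^2 - 2*y + 8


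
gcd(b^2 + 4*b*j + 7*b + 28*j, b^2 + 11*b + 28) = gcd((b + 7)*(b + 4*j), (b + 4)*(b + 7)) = b + 7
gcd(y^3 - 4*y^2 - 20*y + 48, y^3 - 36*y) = y - 6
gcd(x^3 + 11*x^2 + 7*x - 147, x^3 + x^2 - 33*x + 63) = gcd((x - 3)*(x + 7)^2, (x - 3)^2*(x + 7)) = x^2 + 4*x - 21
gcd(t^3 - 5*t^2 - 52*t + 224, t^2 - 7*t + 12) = t - 4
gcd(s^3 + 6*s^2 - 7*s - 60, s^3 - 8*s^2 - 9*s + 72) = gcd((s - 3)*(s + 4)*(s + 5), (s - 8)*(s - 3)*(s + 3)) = s - 3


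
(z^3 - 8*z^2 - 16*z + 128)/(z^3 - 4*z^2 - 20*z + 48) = (z^2 - 12*z + 32)/(z^2 - 8*z + 12)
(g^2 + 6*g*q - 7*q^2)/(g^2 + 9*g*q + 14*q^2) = (g - q)/(g + 2*q)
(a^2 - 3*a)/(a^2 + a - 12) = a/(a + 4)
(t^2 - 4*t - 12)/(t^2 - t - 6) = (t - 6)/(t - 3)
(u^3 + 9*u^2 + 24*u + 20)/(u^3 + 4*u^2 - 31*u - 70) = (u^2 + 7*u + 10)/(u^2 + 2*u - 35)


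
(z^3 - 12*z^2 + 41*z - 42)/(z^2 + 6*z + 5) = (z^3 - 12*z^2 + 41*z - 42)/(z^2 + 6*z + 5)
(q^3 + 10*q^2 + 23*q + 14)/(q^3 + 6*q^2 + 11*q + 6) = (q + 7)/(q + 3)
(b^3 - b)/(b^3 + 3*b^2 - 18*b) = (b^2 - 1)/(b^2 + 3*b - 18)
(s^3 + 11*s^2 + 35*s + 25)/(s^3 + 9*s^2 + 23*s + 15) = (s + 5)/(s + 3)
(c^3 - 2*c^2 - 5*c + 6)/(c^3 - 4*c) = (c^2 - 4*c + 3)/(c*(c - 2))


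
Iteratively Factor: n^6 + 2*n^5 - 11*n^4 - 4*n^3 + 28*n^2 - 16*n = (n - 2)*(n^5 + 4*n^4 - 3*n^3 - 10*n^2 + 8*n) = (n - 2)*(n + 2)*(n^4 + 2*n^3 - 7*n^2 + 4*n) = (n - 2)*(n - 1)*(n + 2)*(n^3 + 3*n^2 - 4*n) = (n - 2)*(n - 1)^2*(n + 2)*(n^2 + 4*n) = n*(n - 2)*(n - 1)^2*(n + 2)*(n + 4)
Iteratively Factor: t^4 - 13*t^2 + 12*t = (t + 4)*(t^3 - 4*t^2 + 3*t) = (t - 3)*(t + 4)*(t^2 - t) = (t - 3)*(t - 1)*(t + 4)*(t)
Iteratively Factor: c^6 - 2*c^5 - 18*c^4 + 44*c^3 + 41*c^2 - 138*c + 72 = (c + 2)*(c^5 - 4*c^4 - 10*c^3 + 64*c^2 - 87*c + 36) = (c - 3)*(c + 2)*(c^4 - c^3 - 13*c^2 + 25*c - 12) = (c - 3)^2*(c + 2)*(c^3 + 2*c^2 - 7*c + 4) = (c - 3)^2*(c + 2)*(c + 4)*(c^2 - 2*c + 1) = (c - 3)^2*(c - 1)*(c + 2)*(c + 4)*(c - 1)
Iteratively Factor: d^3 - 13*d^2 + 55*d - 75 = (d - 5)*(d^2 - 8*d + 15) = (d - 5)*(d - 3)*(d - 5)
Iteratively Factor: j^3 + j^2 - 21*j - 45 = (j + 3)*(j^2 - 2*j - 15) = (j - 5)*(j + 3)*(j + 3)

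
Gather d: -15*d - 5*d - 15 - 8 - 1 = -20*d - 24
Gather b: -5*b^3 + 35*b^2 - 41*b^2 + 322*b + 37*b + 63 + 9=-5*b^3 - 6*b^2 + 359*b + 72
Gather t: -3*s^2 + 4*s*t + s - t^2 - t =-3*s^2 + s - t^2 + t*(4*s - 1)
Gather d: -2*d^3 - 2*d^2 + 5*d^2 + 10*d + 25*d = -2*d^3 + 3*d^2 + 35*d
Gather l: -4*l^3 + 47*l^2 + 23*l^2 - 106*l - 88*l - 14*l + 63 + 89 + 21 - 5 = -4*l^3 + 70*l^2 - 208*l + 168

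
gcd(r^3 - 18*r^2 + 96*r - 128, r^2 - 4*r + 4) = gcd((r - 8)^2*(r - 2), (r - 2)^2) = r - 2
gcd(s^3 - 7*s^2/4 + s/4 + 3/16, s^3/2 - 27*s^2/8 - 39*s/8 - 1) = s + 1/4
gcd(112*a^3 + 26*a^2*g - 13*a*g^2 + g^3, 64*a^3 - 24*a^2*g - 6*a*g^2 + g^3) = 8*a - g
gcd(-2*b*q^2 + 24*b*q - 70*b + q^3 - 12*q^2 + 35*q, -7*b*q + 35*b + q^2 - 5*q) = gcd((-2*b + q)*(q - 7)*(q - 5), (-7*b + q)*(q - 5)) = q - 5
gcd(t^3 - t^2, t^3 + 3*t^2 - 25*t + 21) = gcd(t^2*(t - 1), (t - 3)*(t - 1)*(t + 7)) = t - 1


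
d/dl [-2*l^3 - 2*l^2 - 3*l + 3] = -6*l^2 - 4*l - 3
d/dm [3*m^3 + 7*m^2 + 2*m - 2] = 9*m^2 + 14*m + 2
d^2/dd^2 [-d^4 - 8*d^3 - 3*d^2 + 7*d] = -12*d^2 - 48*d - 6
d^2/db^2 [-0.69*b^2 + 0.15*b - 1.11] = -1.38000000000000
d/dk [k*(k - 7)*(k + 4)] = 3*k^2 - 6*k - 28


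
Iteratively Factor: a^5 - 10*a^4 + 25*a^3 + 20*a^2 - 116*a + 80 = (a - 1)*(a^4 - 9*a^3 + 16*a^2 + 36*a - 80) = (a - 4)*(a - 1)*(a^3 - 5*a^2 - 4*a + 20) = (a - 4)*(a - 1)*(a + 2)*(a^2 - 7*a + 10) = (a - 4)*(a - 2)*(a - 1)*(a + 2)*(a - 5)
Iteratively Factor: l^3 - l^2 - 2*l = (l - 2)*(l^2 + l) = (l - 2)*(l + 1)*(l)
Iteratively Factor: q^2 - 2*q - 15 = (q - 5)*(q + 3)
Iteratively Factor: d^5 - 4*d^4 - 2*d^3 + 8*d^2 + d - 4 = (d - 1)*(d^4 - 3*d^3 - 5*d^2 + 3*d + 4) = (d - 4)*(d - 1)*(d^3 + d^2 - d - 1) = (d - 4)*(d - 1)^2*(d^2 + 2*d + 1) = (d - 4)*(d - 1)^2*(d + 1)*(d + 1)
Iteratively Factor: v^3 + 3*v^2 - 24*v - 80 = (v + 4)*(v^2 - v - 20) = (v + 4)^2*(v - 5)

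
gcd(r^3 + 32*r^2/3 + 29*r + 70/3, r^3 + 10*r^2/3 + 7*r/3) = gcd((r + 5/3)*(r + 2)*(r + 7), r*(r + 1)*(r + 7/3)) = 1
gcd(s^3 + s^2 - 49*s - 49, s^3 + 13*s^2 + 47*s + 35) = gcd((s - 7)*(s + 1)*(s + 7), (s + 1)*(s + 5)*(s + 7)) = s^2 + 8*s + 7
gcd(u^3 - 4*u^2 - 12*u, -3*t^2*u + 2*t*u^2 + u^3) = u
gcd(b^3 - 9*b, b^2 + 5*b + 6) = b + 3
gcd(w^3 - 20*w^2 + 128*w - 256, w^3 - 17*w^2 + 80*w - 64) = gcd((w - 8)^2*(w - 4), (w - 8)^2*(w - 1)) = w^2 - 16*w + 64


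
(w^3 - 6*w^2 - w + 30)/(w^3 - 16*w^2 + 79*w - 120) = (w + 2)/(w - 8)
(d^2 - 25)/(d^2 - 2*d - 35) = (d - 5)/(d - 7)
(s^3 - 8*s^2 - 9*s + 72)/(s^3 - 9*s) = (s - 8)/s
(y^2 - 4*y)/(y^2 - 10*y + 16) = y*(y - 4)/(y^2 - 10*y + 16)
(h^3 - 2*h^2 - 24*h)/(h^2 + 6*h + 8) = h*(h - 6)/(h + 2)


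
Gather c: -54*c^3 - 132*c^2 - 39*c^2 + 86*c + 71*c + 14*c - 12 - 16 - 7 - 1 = -54*c^3 - 171*c^2 + 171*c - 36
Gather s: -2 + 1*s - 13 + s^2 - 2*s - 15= s^2 - s - 30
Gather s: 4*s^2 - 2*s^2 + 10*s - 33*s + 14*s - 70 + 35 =2*s^2 - 9*s - 35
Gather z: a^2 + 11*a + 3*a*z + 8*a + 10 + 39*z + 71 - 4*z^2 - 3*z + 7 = a^2 + 19*a - 4*z^2 + z*(3*a + 36) + 88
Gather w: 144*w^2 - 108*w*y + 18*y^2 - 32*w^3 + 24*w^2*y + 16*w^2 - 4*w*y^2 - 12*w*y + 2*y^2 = -32*w^3 + w^2*(24*y + 160) + w*(-4*y^2 - 120*y) + 20*y^2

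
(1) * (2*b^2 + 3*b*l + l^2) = 2*b^2 + 3*b*l + l^2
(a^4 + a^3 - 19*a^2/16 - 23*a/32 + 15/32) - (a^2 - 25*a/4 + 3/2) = a^4 + a^3 - 35*a^2/16 + 177*a/32 - 33/32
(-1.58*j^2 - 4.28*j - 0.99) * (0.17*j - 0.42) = -0.2686*j^3 - 0.0640000000000002*j^2 + 1.6293*j + 0.4158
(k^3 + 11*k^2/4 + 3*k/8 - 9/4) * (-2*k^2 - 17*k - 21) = -2*k^5 - 45*k^4/2 - 137*k^3/2 - 477*k^2/8 + 243*k/8 + 189/4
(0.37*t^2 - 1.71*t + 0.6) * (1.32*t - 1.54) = 0.4884*t^3 - 2.827*t^2 + 3.4254*t - 0.924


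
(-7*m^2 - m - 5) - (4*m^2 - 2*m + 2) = -11*m^2 + m - 7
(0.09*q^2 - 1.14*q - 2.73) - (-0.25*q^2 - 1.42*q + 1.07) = 0.34*q^2 + 0.28*q - 3.8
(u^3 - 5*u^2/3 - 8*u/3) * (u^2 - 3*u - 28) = u^5 - 14*u^4/3 - 77*u^3/3 + 164*u^2/3 + 224*u/3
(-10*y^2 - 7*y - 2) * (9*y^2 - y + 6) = -90*y^4 - 53*y^3 - 71*y^2 - 40*y - 12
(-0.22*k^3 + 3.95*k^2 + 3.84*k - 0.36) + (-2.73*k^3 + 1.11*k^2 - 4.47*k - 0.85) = -2.95*k^3 + 5.06*k^2 - 0.63*k - 1.21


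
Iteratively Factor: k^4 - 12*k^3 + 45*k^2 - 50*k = (k)*(k^3 - 12*k^2 + 45*k - 50) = k*(k - 5)*(k^2 - 7*k + 10) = k*(k - 5)*(k - 2)*(k - 5)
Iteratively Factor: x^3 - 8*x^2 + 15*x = (x)*(x^2 - 8*x + 15) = x*(x - 5)*(x - 3)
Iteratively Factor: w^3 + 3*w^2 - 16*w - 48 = (w - 4)*(w^2 + 7*w + 12) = (w - 4)*(w + 3)*(w + 4)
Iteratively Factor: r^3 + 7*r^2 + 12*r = (r)*(r^2 + 7*r + 12) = r*(r + 3)*(r + 4)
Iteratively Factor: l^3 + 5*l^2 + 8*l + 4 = (l + 2)*(l^2 + 3*l + 2) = (l + 2)^2*(l + 1)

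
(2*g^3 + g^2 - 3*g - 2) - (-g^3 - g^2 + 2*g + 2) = 3*g^3 + 2*g^2 - 5*g - 4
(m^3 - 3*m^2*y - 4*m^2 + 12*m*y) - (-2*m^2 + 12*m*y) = m^3 - 3*m^2*y - 2*m^2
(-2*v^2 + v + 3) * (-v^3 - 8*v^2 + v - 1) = 2*v^5 + 15*v^4 - 13*v^3 - 21*v^2 + 2*v - 3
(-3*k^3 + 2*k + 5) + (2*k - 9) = -3*k^3 + 4*k - 4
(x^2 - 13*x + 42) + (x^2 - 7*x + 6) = 2*x^2 - 20*x + 48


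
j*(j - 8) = j^2 - 8*j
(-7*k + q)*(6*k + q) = -42*k^2 - k*q + q^2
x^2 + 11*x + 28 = (x + 4)*(x + 7)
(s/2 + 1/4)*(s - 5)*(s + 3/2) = s^3/2 - 3*s^2/2 - 37*s/8 - 15/8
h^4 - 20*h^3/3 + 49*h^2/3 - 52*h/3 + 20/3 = (h - 2)^2*(h - 5/3)*(h - 1)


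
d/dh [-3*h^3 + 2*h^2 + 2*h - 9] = -9*h^2 + 4*h + 2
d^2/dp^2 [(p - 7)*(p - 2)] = 2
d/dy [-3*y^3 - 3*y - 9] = -9*y^2 - 3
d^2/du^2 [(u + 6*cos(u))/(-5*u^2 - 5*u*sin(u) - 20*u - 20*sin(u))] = (6*(u + 4)^2*(u + sin(u))^2*cos(u) - 2*(u + 6*cos(u))*(u*cos(u) + 2*u + sin(u) + 4*cos(u) + 4)^2 - ((u + 6*cos(u))*(u*sin(u) + 4*sin(u) - 2*cos(u) - 2) + 2*(6*sin(u) - 1)*(u*cos(u) + 2*u + sin(u) + 4*cos(u) + 4))*(u^2 + u*sin(u) + 4*u + 4*sin(u)))/(5*(u + 4)^3*(u + sin(u))^3)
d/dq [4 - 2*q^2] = -4*q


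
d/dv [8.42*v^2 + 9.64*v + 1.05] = 16.84*v + 9.64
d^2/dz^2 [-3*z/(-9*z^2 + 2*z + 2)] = 6*(-4*z*(9*z - 1)^2 + (2 - 27*z)*(-9*z^2 + 2*z + 2))/(-9*z^2 + 2*z + 2)^3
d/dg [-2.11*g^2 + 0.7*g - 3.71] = 0.7 - 4.22*g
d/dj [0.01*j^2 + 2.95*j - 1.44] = 0.02*j + 2.95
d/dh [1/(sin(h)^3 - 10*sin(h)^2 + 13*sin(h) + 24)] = (-3*sin(h)^2 + 20*sin(h) - 13)*cos(h)/(sin(h)^3 - 10*sin(h)^2 + 13*sin(h) + 24)^2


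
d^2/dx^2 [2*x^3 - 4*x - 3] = 12*x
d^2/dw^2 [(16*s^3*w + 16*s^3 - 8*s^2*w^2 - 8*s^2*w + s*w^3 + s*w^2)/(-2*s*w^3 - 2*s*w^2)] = 8*s*(-6*s + w)/w^4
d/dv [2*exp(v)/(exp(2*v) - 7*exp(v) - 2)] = 2*(-exp(2*v) - 2)*exp(v)/(exp(4*v) - 14*exp(3*v) + 45*exp(2*v) + 28*exp(v) + 4)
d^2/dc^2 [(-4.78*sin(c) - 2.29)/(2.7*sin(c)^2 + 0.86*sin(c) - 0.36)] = (34.8462*sin(c)^5 + 55.67724*sin(c)^4 - 25.8633*sin(c)^3 - 88.0875080000001*sin(c)^2 - 58.452768*sin(c) - 10.798904)/(2.7*sin(c)^2 + 0.86*sin(c) - 0.36)^3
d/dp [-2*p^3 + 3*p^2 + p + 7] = -6*p^2 + 6*p + 1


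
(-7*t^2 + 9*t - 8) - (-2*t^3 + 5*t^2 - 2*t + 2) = 2*t^3 - 12*t^2 + 11*t - 10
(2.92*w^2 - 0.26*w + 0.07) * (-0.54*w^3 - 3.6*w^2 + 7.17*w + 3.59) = -1.5768*w^5 - 10.3716*w^4 + 21.8346*w^3 + 8.3666*w^2 - 0.4315*w + 0.2513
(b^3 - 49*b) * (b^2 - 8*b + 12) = b^5 - 8*b^4 - 37*b^3 + 392*b^2 - 588*b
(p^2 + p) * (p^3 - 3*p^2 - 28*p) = p^5 - 2*p^4 - 31*p^3 - 28*p^2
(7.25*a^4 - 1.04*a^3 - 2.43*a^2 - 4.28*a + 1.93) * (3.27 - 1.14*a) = -8.265*a^5 + 24.8931*a^4 - 0.6306*a^3 - 3.0669*a^2 - 16.1958*a + 6.3111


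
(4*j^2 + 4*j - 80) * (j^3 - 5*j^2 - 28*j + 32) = 4*j^5 - 16*j^4 - 212*j^3 + 416*j^2 + 2368*j - 2560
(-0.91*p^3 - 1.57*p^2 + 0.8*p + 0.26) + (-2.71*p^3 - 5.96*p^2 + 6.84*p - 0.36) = -3.62*p^3 - 7.53*p^2 + 7.64*p - 0.1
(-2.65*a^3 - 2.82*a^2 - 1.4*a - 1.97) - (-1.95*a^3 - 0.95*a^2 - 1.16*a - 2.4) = -0.7*a^3 - 1.87*a^2 - 0.24*a + 0.43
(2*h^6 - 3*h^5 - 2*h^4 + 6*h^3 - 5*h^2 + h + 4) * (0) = 0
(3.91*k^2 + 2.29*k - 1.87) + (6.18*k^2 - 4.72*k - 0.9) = 10.09*k^2 - 2.43*k - 2.77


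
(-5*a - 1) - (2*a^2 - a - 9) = -2*a^2 - 4*a + 8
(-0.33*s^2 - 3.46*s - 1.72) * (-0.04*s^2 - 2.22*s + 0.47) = 0.0132*s^4 + 0.871*s^3 + 7.5949*s^2 + 2.1922*s - 0.8084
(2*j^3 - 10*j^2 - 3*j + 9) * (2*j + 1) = 4*j^4 - 18*j^3 - 16*j^2 + 15*j + 9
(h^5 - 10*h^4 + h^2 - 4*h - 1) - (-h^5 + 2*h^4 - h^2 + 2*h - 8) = 2*h^5 - 12*h^4 + 2*h^2 - 6*h + 7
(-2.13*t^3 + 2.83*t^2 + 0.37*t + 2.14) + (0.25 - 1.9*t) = -2.13*t^3 + 2.83*t^2 - 1.53*t + 2.39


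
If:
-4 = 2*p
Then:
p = -2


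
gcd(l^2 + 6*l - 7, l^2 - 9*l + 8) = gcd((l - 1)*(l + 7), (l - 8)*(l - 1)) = l - 1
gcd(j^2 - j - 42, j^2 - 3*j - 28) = j - 7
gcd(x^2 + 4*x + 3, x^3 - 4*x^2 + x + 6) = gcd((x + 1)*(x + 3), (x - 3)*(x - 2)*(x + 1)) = x + 1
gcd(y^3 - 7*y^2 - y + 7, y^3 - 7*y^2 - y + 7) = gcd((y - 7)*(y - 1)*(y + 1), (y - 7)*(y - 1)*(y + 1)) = y^3 - 7*y^2 - y + 7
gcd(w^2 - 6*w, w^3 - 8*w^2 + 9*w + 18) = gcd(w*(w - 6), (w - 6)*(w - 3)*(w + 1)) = w - 6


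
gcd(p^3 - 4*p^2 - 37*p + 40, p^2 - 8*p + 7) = p - 1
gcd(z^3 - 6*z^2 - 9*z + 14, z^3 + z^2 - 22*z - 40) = z + 2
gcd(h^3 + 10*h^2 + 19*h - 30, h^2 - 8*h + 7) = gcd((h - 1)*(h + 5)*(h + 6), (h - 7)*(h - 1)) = h - 1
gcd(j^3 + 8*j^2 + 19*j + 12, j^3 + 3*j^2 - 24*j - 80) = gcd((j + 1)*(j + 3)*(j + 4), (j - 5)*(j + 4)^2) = j + 4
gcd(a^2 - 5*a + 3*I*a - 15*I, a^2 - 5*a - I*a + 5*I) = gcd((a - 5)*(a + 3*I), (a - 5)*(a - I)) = a - 5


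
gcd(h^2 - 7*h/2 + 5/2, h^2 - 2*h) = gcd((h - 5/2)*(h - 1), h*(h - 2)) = 1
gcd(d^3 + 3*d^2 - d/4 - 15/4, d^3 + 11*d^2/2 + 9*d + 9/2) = d + 3/2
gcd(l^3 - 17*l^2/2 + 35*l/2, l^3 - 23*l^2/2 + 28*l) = l^2 - 7*l/2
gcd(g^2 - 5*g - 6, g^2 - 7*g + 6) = g - 6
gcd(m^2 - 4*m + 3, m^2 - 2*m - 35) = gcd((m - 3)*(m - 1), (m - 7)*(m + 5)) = 1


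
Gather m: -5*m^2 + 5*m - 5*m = -5*m^2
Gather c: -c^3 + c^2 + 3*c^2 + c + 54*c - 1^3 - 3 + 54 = -c^3 + 4*c^2 + 55*c + 50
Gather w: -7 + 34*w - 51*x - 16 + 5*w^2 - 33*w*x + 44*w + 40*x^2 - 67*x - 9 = 5*w^2 + w*(78 - 33*x) + 40*x^2 - 118*x - 32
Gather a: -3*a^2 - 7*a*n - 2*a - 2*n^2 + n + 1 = -3*a^2 + a*(-7*n - 2) - 2*n^2 + n + 1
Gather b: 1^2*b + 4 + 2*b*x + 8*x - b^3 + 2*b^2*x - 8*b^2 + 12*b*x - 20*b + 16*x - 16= -b^3 + b^2*(2*x - 8) + b*(14*x - 19) + 24*x - 12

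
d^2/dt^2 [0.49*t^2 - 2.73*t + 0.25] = 0.980000000000000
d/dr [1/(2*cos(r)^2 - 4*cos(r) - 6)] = (cos(r) - 1)*sin(r)/(sin(r)^2 + 2*cos(r) + 2)^2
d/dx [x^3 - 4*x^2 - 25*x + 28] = 3*x^2 - 8*x - 25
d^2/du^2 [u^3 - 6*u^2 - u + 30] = 6*u - 12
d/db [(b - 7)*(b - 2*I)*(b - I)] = 3*b^2 + b*(-14 - 6*I) - 2 + 21*I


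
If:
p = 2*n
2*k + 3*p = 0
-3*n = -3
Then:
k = -3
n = 1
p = 2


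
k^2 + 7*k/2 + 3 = (k + 3/2)*(k + 2)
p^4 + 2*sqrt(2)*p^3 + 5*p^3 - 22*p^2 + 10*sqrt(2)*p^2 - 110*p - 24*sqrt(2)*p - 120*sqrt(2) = (p + 5)*(p - 3*sqrt(2))*(p + sqrt(2))*(p + 4*sqrt(2))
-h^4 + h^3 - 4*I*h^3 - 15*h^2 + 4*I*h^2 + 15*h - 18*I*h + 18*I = (h - 3*I)*(h + 6*I)*(-I*h + 1)*(-I*h + I)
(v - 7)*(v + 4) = v^2 - 3*v - 28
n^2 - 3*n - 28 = (n - 7)*(n + 4)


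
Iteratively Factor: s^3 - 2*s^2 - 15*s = (s)*(s^2 - 2*s - 15) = s*(s + 3)*(s - 5)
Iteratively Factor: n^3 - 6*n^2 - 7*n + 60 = (n + 3)*(n^2 - 9*n + 20) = (n - 4)*(n + 3)*(n - 5)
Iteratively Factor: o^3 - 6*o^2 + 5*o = (o - 5)*(o^2 - o) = o*(o - 5)*(o - 1)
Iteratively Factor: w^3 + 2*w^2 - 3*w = (w + 3)*(w^2 - w) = (w - 1)*(w + 3)*(w)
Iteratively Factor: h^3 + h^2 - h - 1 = (h + 1)*(h^2 - 1) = (h + 1)^2*(h - 1)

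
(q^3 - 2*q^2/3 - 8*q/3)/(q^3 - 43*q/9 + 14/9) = 3*q*(3*q + 4)/(9*q^2 + 18*q - 7)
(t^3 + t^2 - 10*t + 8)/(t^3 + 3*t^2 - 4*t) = (t - 2)/t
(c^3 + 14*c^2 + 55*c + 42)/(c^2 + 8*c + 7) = c + 6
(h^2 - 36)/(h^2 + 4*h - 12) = (h - 6)/(h - 2)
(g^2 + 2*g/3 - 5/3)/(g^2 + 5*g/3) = (g - 1)/g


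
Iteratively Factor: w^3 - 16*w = (w + 4)*(w^2 - 4*w) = w*(w + 4)*(w - 4)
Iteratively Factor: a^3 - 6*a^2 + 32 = (a - 4)*(a^2 - 2*a - 8) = (a - 4)*(a + 2)*(a - 4)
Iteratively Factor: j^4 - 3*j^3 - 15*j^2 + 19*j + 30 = (j + 1)*(j^3 - 4*j^2 - 11*j + 30) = (j + 1)*(j + 3)*(j^2 - 7*j + 10) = (j - 2)*(j + 1)*(j + 3)*(j - 5)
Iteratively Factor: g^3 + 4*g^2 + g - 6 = (g + 2)*(g^2 + 2*g - 3) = (g + 2)*(g + 3)*(g - 1)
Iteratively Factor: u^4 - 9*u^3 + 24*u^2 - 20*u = (u - 2)*(u^3 - 7*u^2 + 10*u) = (u - 2)^2*(u^2 - 5*u) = u*(u - 2)^2*(u - 5)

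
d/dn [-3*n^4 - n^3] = n^2*(-12*n - 3)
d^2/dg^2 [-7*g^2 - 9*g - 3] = -14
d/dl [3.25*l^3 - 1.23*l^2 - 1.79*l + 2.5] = 9.75*l^2 - 2.46*l - 1.79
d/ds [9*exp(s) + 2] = 9*exp(s)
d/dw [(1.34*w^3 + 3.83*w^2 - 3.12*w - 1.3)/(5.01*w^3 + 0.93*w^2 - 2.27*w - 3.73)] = (-17.9421*w^4 + 25.1788*w^3 - 1.2481*w^2 - 26.1538*w + 8.6866)/(25.1001*w^6 + 9.3186*w^5 - 21.8805*w^4 - 41.5968*w^3 - 1.7849*w^2 + 16.9342*w + 13.9129)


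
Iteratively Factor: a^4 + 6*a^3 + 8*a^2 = (a + 4)*(a^3 + 2*a^2) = a*(a + 4)*(a^2 + 2*a) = a^2*(a + 4)*(a + 2)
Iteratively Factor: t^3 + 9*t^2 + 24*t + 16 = (t + 4)*(t^2 + 5*t + 4) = (t + 4)^2*(t + 1)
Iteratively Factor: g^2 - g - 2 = (g - 2)*(g + 1)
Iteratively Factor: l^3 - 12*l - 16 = (l - 4)*(l^2 + 4*l + 4) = (l - 4)*(l + 2)*(l + 2)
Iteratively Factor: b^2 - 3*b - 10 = (b + 2)*(b - 5)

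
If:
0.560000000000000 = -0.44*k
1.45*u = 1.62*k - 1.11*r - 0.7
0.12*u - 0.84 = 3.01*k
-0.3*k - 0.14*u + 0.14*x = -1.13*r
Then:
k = -1.27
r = 30.07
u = -24.92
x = -270.36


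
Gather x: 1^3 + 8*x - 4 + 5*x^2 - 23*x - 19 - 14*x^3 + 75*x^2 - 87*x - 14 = -14*x^3 + 80*x^2 - 102*x - 36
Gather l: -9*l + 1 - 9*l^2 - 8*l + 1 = -9*l^2 - 17*l + 2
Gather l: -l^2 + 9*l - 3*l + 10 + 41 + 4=-l^2 + 6*l + 55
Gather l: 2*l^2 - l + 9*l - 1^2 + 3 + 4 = 2*l^2 + 8*l + 6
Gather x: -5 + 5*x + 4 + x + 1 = 6*x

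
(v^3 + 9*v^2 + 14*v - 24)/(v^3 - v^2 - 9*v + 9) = (v^2 + 10*v + 24)/(v^2 - 9)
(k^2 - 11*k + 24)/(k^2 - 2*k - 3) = (k - 8)/(k + 1)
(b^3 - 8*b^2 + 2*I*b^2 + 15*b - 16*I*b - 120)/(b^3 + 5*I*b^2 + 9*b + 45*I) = (b - 8)/(b + 3*I)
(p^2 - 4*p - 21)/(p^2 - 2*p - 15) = (p - 7)/(p - 5)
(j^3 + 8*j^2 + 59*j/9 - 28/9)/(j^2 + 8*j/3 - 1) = (3*j^2 + 25*j + 28)/(3*(j + 3))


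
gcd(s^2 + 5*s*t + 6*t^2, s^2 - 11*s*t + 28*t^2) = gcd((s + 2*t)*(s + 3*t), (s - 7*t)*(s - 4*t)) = 1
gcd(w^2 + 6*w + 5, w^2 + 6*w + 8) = 1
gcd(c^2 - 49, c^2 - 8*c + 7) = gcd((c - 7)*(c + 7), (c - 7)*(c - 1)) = c - 7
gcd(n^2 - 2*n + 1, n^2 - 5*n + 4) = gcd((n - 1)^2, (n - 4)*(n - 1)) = n - 1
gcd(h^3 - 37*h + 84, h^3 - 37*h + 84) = h^3 - 37*h + 84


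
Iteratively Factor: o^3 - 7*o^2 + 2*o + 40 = (o + 2)*(o^2 - 9*o + 20) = (o - 5)*(o + 2)*(o - 4)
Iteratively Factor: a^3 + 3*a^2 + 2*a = (a)*(a^2 + 3*a + 2) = a*(a + 1)*(a + 2)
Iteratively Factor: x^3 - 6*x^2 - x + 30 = (x + 2)*(x^2 - 8*x + 15) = (x - 3)*(x + 2)*(x - 5)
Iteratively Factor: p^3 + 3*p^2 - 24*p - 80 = (p + 4)*(p^2 - p - 20) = (p - 5)*(p + 4)*(p + 4)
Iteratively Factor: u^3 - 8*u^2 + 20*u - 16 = (u - 2)*(u^2 - 6*u + 8) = (u - 4)*(u - 2)*(u - 2)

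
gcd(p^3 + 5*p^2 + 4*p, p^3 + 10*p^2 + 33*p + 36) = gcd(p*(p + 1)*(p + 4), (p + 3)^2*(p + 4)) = p + 4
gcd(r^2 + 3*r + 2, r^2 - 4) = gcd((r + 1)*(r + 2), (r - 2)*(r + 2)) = r + 2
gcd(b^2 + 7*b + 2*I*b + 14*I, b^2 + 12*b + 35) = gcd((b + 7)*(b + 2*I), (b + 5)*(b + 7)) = b + 7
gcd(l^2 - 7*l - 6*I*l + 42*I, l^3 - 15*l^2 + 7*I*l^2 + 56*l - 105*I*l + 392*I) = l - 7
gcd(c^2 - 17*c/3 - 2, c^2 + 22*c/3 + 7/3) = c + 1/3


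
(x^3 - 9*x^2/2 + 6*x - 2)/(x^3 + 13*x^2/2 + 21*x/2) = (2*x^3 - 9*x^2 + 12*x - 4)/(x*(2*x^2 + 13*x + 21))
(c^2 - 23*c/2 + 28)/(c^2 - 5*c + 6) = (c^2 - 23*c/2 + 28)/(c^2 - 5*c + 6)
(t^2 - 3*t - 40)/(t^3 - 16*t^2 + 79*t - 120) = (t + 5)/(t^2 - 8*t + 15)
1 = 1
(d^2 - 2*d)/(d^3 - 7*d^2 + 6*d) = (d - 2)/(d^2 - 7*d + 6)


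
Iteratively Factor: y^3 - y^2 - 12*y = (y - 4)*(y^2 + 3*y) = (y - 4)*(y + 3)*(y)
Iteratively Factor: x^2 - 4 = (x + 2)*(x - 2)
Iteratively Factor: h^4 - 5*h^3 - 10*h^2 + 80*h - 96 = (h + 4)*(h^3 - 9*h^2 + 26*h - 24) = (h - 3)*(h + 4)*(h^2 - 6*h + 8) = (h - 4)*(h - 3)*(h + 4)*(h - 2)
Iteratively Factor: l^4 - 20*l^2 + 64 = (l - 4)*(l^3 + 4*l^2 - 4*l - 16) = (l - 4)*(l + 2)*(l^2 + 2*l - 8) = (l - 4)*(l + 2)*(l + 4)*(l - 2)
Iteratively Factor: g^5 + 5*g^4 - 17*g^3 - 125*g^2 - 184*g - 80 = (g - 5)*(g^4 + 10*g^3 + 33*g^2 + 40*g + 16) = (g - 5)*(g + 1)*(g^3 + 9*g^2 + 24*g + 16) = (g - 5)*(g + 1)^2*(g^2 + 8*g + 16) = (g - 5)*(g + 1)^2*(g + 4)*(g + 4)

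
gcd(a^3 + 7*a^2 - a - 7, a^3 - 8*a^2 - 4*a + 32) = 1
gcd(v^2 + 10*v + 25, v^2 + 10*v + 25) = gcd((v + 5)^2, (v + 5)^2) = v^2 + 10*v + 25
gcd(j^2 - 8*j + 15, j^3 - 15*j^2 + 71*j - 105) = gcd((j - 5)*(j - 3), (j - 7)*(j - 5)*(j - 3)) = j^2 - 8*j + 15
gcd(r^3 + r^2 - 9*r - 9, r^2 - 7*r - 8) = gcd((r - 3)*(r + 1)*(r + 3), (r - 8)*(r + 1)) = r + 1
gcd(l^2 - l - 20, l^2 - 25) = l - 5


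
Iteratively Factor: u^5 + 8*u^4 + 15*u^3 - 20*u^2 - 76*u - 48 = (u + 4)*(u^4 + 4*u^3 - u^2 - 16*u - 12) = (u - 2)*(u + 4)*(u^3 + 6*u^2 + 11*u + 6) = (u - 2)*(u + 3)*(u + 4)*(u^2 + 3*u + 2) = (u - 2)*(u + 2)*(u + 3)*(u + 4)*(u + 1)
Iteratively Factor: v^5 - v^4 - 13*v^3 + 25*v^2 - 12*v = (v)*(v^4 - v^3 - 13*v^2 + 25*v - 12) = v*(v - 3)*(v^3 + 2*v^2 - 7*v + 4) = v*(v - 3)*(v - 1)*(v^2 + 3*v - 4) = v*(v - 3)*(v - 1)*(v + 4)*(v - 1)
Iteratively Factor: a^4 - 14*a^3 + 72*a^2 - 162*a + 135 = (a - 3)*(a^3 - 11*a^2 + 39*a - 45) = (a - 3)^2*(a^2 - 8*a + 15) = (a - 5)*(a - 3)^2*(a - 3)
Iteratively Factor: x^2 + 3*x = (x + 3)*(x)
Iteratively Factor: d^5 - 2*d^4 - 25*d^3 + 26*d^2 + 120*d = (d - 3)*(d^4 + d^3 - 22*d^2 - 40*d) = (d - 3)*(d + 4)*(d^3 - 3*d^2 - 10*d) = d*(d - 3)*(d + 4)*(d^2 - 3*d - 10) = d*(d - 3)*(d + 2)*(d + 4)*(d - 5)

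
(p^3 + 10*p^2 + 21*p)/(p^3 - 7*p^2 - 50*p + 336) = p*(p + 3)/(p^2 - 14*p + 48)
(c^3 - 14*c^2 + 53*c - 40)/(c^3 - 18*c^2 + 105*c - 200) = (c - 1)/(c - 5)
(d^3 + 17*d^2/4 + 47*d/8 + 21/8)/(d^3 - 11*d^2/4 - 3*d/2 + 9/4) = (8*d^2 + 26*d + 21)/(2*(4*d^2 - 15*d + 9))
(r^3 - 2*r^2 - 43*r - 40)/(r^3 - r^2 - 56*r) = (r^2 + 6*r + 5)/(r*(r + 7))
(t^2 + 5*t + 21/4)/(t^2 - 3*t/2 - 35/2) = (t + 3/2)/(t - 5)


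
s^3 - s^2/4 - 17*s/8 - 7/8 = (s - 7/4)*(s + 1/2)*(s + 1)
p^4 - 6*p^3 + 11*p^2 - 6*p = p*(p - 3)*(p - 2)*(p - 1)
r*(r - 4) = r^2 - 4*r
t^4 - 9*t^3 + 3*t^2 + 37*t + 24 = (t - 8)*(t - 3)*(t + 1)^2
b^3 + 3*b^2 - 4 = (b - 1)*(b + 2)^2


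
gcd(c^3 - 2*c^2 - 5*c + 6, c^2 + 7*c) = 1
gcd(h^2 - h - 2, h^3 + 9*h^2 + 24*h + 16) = h + 1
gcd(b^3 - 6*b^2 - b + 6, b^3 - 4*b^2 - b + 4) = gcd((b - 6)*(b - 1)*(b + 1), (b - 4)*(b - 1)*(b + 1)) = b^2 - 1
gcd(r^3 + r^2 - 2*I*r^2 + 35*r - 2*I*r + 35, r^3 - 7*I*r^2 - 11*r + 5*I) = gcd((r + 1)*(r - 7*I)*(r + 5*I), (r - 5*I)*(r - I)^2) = 1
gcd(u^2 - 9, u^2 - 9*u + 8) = 1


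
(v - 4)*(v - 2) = v^2 - 6*v + 8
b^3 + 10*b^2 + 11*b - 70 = (b - 2)*(b + 5)*(b + 7)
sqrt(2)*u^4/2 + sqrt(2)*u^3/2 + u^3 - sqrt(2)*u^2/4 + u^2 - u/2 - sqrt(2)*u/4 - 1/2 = (u + 1)*(u - sqrt(2)/2)*(u + sqrt(2))*(sqrt(2)*u/2 + 1/2)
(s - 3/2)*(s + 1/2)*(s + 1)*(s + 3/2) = s^4 + 3*s^3/2 - 7*s^2/4 - 27*s/8 - 9/8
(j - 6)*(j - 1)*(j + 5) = j^3 - 2*j^2 - 29*j + 30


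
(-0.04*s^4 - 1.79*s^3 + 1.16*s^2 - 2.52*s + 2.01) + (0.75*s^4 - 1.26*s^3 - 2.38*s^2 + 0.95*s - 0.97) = 0.71*s^4 - 3.05*s^3 - 1.22*s^2 - 1.57*s + 1.04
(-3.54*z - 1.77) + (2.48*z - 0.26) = -1.06*z - 2.03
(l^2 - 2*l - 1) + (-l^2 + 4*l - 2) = 2*l - 3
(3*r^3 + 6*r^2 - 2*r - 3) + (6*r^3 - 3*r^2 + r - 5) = 9*r^3 + 3*r^2 - r - 8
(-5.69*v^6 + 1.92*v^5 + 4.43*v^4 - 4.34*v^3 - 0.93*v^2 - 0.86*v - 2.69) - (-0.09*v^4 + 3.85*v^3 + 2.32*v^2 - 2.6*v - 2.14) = -5.69*v^6 + 1.92*v^5 + 4.52*v^4 - 8.19*v^3 - 3.25*v^2 + 1.74*v - 0.55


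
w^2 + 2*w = w*(w + 2)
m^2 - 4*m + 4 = (m - 2)^2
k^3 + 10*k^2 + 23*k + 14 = (k + 1)*(k + 2)*(k + 7)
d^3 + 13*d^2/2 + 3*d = d*(d + 1/2)*(d + 6)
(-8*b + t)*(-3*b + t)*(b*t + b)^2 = 24*b^4*t^2 + 48*b^4*t + 24*b^4 - 11*b^3*t^3 - 22*b^3*t^2 - 11*b^3*t + b^2*t^4 + 2*b^2*t^3 + b^2*t^2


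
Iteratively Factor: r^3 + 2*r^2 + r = (r)*(r^2 + 2*r + 1) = r*(r + 1)*(r + 1)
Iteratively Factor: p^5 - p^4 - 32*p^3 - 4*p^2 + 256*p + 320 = (p + 2)*(p^4 - 3*p^3 - 26*p^2 + 48*p + 160) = (p - 4)*(p + 2)*(p^3 + p^2 - 22*p - 40) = (p - 4)*(p + 2)*(p + 4)*(p^2 - 3*p - 10) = (p - 5)*(p - 4)*(p + 2)*(p + 4)*(p + 2)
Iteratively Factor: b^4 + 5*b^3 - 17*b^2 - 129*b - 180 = (b - 5)*(b^3 + 10*b^2 + 33*b + 36) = (b - 5)*(b + 4)*(b^2 + 6*b + 9) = (b - 5)*(b + 3)*(b + 4)*(b + 3)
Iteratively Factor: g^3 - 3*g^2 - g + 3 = (g - 3)*(g^2 - 1) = (g - 3)*(g + 1)*(g - 1)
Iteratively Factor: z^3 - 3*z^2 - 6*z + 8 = (z - 4)*(z^2 + z - 2) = (z - 4)*(z + 2)*(z - 1)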